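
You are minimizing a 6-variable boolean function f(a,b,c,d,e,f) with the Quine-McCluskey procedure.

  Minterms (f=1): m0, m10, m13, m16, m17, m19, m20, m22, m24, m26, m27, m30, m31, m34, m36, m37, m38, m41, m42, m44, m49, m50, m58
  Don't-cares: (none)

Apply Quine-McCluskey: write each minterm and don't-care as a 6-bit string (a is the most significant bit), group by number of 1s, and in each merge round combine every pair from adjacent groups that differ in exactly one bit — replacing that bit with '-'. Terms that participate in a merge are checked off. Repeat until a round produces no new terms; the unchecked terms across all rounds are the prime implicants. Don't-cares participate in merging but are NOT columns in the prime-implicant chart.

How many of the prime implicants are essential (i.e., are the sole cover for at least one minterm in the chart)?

[col 0] 000000*, 001010*, 001101, 010000*, 010001*, 010011*, 010100*, 010110*, 011000*, 011010*, 011011*, 011110*, 011111*, 100010*, 100100*, 100101*, 100110*, 101001, 101010*, 101100*, 110001*, 110010*, 111010*
[col 1] -01010*, -10001, -11010*, 0-0000, 0-1010*, 01-000, 01-011, 01-110, 010-00, 0100-1, 01000-, 0101-0, 011-10*, 011-11*, 0110-0, 01101-*, 01111-*, 1-0010*, 1-1010*, 10-010*, 10-100, 100-10, 1001-0, 10010-, 11-010*
[col 2] --1010, 011-1-, 1--010
Prime implicants: --1010, -10001, 0-0000, 001101, 01-000, 01-011, 01-110, 010-00, 0100-1, 01000-, 0101-0, 011-1-, 0110-0, 1--010, 10-100, 100-10, 1001-0, 10010-, 101001
PI chart (minterm → PIs covering it):
  0 | 0-0000  (sole → essential)
  10 | --1010  (sole → essential)
  13 | 001101  (sole → essential)
  16 | 0-0000,01-000,010-00,01000-
  17 | -10001,0100-1,01000-
  19 | 01-011,0100-1
  20 | 010-00,0101-0
  22 | 01-110,0101-0
  24 | 01-000,0110-0
  26 | --1010,011-1-,0110-0
  27 | 01-011,011-1-
  30 | 01-110,011-1-
  31 | 011-1-  (sole → essential)
  34 | 1--010,100-10
  36 | 10-100,1001-0,10010-
  37 | 10010-  (sole → essential)
  38 | 100-10,1001-0
  41 | 101001  (sole → essential)
  42 | --1010,1--010
  44 | 10-100  (sole → essential)
  49 | -10001  (sole → essential)
  50 | 1--010  (sole → essential)
  58 | --1010,1--010
Essential prime implicants: --1010, -10001, 0-0000, 001101, 011-1-, 1--010, 10-100, 10010-, 101001

9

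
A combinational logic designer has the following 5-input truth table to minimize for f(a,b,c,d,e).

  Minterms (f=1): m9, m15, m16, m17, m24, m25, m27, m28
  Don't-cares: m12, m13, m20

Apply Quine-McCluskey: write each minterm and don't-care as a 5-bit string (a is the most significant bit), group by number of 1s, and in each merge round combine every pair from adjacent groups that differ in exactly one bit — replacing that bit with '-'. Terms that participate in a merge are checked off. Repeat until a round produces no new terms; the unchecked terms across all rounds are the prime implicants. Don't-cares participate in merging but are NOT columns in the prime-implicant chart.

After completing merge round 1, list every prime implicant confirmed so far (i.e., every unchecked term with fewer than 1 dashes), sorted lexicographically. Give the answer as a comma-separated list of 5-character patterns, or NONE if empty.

NONE

size-2^0 implicants → 01001(✓)  01100(✓)  01101(✓)  01111(✓)  10000(✓)  10001(✓)  10100(✓)  11000(✓)  11001(✓)  11011(✓)  11100(✓)
size-2^1 implicants → -1001  -1100  01-01  011-1  0110-  1-000(✓)  1-001(✓)  1-100(✓)  10-00(✓)  1000-(✓)  11-00(✓)  110-1  1100-(✓)
size-2^2 implicants → 1--00  1-00-
Unchecked terms (primes): -1001, -1100, 01-01, 011-1, 0110-, 1--00, 1-00-, 110-1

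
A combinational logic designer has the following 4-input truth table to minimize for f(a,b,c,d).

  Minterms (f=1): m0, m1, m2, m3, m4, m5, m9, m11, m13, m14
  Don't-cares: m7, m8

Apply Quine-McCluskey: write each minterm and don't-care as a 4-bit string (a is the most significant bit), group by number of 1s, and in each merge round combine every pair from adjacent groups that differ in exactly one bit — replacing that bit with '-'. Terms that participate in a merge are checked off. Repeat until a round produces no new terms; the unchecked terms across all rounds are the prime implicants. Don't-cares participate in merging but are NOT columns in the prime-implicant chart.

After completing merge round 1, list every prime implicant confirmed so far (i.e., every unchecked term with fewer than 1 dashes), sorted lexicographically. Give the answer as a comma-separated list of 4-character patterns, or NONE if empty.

Round 0: 0000✓ 0001✓ 0010✓ 0011✓ 0100✓ 0101✓ 0111✓ 1000✓ 1001✓ 1011✓ 1101✓ 1110
Round 1: -000✓ -001✓ -011✓ -101✓ 0-00✓ 0-01✓ 0-11✓ 00-0✓ 00-1✓ 000-✓ 001-✓ 01-1✓ 010-✓ 1-01✓ 10-1✓ 100-✓
Round 2: --01 -0-1 -00- 0--1 0-0- 00--
PIs = {--01, -0-1, -00-, 0--1, 0-0-, 00--, 1110}

1110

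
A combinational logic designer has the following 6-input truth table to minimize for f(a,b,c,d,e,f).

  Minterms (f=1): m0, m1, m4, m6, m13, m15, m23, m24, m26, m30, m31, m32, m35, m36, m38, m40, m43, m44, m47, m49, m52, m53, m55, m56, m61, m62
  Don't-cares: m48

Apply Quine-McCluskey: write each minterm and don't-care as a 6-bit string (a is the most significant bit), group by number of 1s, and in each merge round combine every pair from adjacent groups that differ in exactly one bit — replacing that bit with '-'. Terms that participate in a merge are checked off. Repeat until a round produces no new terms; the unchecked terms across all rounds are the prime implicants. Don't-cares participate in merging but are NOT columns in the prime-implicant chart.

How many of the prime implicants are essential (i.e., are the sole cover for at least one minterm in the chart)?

8

Round 0: 000000✓ 000001✓ 000100✓ 000110✓ 001101✓ 001111✓ 010111✓ 011000✓ 011010✓ 011110✓ 011111✓ 100000✓ 100011✓ 100100✓ 100110✓ 101000✓ 101011✓ 101100✓ 101111✓ 110000✓ 110001✓ 110100✓ 110101✓ 110111✓ 111000✓ 111101✓ 111110✓
Round 1: -00000✓ -00100✓ -00110✓ -01111 -10111 -11000 -11110 0-1111 000-00✓ 00000- 0001-0✓ 0011-1 01-111 011-10 0110-0 01111- 1-0000✓ 1-0100✓ 1-1000✓ 10-000✓ 10-011 10-100✓ 100-00✓ 1001-0✓ 101-00✓ 101-11 11-000✓ 11-101 110-00✓ 110-01✓ 11000-✓ 1101-1 11010-✓
Round 2: -00-00 -001-0 1--000 1-0-00 10--00 110-0-
PIs = {-00-00, -001-0, -01111, -10111, -11000, -11110, 0-1111, 00000-, 0011-1, 01-111, 011-10, 0110-0, 01111-, 1--000, 1-0-00, 10--00, 10-011, 101-11, 11-101, 110-0-, 1101-1}
Coverage chart:
  m0: -00-00,00000-
  m1: 00000- ←essential
  m4: -00-00,-001-0
  m6: -001-0 ←essential
  m13: 0011-1 ←essential
  m15: -01111,0-1111,0011-1
  m23: -10111,01-111
  m24: -11000,0110-0
  m26: 011-10,0110-0
  m30: -11110,011-10,01111-
  m31: 0-1111,01-111,01111-
  m32: -00-00,1--000,1-0-00,10--00
  m35: 10-011 ←essential
  m36: -00-00,-001-0,1-0-00,10--00
  m38: -001-0 ←essential
  m40: 1--000,10--00
  m43: 10-011,101-11
  m44: 10--00 ←essential
  m47: -01111,101-11
  m49: 110-0- ←essential
  m52: 1-0-00,110-0-
  m53: 11-101,110-0-,1101-1
  m55: -10111,1101-1
  m56: -11000,1--000
  m61: 11-101 ←essential
  m62: -11110 ←essential
Essential: -001-0, -11110, 00000-, 0011-1, 10--00, 10-011, 11-101, 110-0-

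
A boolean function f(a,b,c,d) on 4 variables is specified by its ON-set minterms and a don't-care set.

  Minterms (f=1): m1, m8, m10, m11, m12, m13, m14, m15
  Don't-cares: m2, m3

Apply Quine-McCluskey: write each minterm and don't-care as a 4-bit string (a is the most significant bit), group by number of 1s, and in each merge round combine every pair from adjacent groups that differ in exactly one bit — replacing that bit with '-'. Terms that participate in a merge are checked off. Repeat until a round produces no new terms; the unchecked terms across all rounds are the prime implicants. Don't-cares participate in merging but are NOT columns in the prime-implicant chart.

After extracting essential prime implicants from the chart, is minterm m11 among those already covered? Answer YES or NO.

[col 0] 0001*, 0010*, 0011*, 1000*, 1010*, 1011*, 1100*, 1101*, 1110*, 1111*
[col 1] -010*, -011*, 00-1, 001-*, 1-00*, 1-10*, 1-11*, 10-0*, 101-*, 11-0*, 11-1*, 110-*, 111-*
[col 2] -01-, 1--0, 1-1-, 11--
Prime implicants: -01-, 00-1, 1--0, 1-1-, 11--
PI chart (minterm → PIs covering it):
  1 | 00-1  (sole → essential)
  8 | 1--0  (sole → essential)
  10 | -01-,1--0,1-1-
  11 | -01-,1-1-
  12 | 1--0,11--
  13 | 11--  (sole → essential)
  14 | 1--0,1-1-,11--
  15 | 1-1-,11--
Essential prime implicants: 00-1, 1--0, 11--

NO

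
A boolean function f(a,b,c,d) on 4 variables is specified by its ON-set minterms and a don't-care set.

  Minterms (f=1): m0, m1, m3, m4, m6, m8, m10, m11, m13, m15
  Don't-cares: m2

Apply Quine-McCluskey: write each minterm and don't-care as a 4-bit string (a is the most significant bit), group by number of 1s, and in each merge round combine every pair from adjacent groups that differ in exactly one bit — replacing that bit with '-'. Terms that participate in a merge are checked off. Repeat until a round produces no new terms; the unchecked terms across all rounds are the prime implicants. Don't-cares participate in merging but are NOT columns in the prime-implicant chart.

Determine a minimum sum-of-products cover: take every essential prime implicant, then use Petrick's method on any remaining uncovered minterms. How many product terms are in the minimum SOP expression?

[col 0] 0000*, 0001*, 0010*, 0011*, 0100*, 0110*, 1000*, 1010*, 1011*, 1101*, 1111*
[col 1] -000*, -010*, -011*, 0-00*, 0-10*, 00-0*, 00-1*, 000-*, 001-*, 01-0*, 1-11, 10-0*, 101-*, 11-1
[col 2] -0-0, -01-, 0--0, 00--
Prime implicants: -0-0, -01-, 0--0, 00--, 1-11, 11-1
PI chart (minterm → PIs covering it):
  0 | -0-0,0--0,00--
  1 | 00--  (sole → essential)
  3 | -01-,00--
  4 | 0--0  (sole → essential)
  6 | 0--0  (sole → essential)
  8 | -0-0  (sole → essential)
  10 | -0-0,-01-
  11 | -01-,1-11
  13 | 11-1  (sole → essential)
  15 | 1-11,11-1
Essential prime implicants: -0-0, 0--0, 00--, 11-1
Petrick residual → -01-
Minimum SOP uses 5 PIs: b'd' + b'c + a'd' + a'b' + abd

5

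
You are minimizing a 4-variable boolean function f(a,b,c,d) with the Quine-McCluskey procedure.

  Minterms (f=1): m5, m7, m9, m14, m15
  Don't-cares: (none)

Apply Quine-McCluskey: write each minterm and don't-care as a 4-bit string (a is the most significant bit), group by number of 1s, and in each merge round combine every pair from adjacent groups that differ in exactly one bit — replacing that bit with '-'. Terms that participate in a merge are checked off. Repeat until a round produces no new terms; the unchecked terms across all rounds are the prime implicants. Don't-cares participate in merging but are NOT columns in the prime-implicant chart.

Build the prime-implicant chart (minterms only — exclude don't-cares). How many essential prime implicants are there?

[col 0] 0101*, 0111*, 1001, 1110*, 1111*
[col 1] -111, 01-1, 111-
Prime implicants: -111, 01-1, 1001, 111-
PI chart (minterm → PIs covering it):
  5 | 01-1  (sole → essential)
  7 | -111,01-1
  9 | 1001  (sole → essential)
  14 | 111-  (sole → essential)
  15 | -111,111-
Essential prime implicants: 01-1, 1001, 111-

3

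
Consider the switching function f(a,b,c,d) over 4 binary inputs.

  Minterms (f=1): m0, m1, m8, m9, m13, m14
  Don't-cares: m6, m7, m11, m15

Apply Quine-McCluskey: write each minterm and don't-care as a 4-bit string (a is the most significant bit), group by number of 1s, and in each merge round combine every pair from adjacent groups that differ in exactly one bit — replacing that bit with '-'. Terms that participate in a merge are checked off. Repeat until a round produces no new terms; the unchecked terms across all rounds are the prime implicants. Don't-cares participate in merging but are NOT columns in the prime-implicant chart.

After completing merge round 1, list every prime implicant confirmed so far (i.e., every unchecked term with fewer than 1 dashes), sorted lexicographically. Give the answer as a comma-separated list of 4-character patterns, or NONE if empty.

[col 0] 0000*, 0001*, 0110*, 0111*, 1000*, 1001*, 1011*, 1101*, 1110*, 1111*
[col 1] -000*, -001*, -110*, -111*, 000-*, 011-*, 1-01*, 1-11*, 10-1*, 100-*, 11-1*, 111-*
[col 2] -00-, -11-, 1--1
Prime implicants: -00-, -11-, 1--1

NONE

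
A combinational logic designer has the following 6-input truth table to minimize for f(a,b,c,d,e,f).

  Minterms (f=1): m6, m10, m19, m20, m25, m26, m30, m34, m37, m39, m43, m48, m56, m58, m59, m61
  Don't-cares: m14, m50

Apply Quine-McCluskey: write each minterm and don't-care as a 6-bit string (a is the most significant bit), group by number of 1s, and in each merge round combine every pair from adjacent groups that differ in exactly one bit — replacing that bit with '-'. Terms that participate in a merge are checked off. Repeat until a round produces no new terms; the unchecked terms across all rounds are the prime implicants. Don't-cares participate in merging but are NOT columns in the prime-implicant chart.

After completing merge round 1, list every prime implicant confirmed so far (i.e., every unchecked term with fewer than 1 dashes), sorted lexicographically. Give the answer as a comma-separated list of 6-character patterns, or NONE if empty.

010011, 010100, 011001, 111101

Round 0: 000110✓ 001010✓ 001110✓ 010011 010100 011001 011010✓ 011110✓ 100010✓ 100101✓ 100111✓ 101011✓ 110000✓ 110010✓ 111000✓ 111010✓ 111011✓ 111101
Round 1: -11010 0-1010✓ 0-1110✓ 00-110 001-10✓ 011-10✓ 1-0010 1-1011 1001-1 11-000✓ 11-010✓ 1100-0✓ 1110-0✓ 11101-
Round 2: 0-1-10 11-0-0
PIs = {-11010, 0-1-10, 00-110, 010011, 010100, 011001, 1-0010, 1-1011, 1001-1, 11-0-0, 11101-, 111101}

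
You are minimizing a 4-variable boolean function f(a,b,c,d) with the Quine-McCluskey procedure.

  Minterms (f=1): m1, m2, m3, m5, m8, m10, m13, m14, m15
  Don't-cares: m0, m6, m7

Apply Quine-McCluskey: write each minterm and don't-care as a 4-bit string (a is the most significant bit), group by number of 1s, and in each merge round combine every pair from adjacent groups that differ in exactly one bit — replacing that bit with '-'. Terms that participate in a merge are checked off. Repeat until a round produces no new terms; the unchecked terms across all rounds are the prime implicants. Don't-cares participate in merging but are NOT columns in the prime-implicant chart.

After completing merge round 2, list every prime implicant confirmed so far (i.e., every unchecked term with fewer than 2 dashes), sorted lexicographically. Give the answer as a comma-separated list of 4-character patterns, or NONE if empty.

NONE

[col 0] 0000*, 0001*, 0010*, 0011*, 0101*, 0110*, 0111*, 1000*, 1010*, 1101*, 1110*, 1111*
[col 1] -000*, -010*, -101*, -110*, -111*, 0-01*, 0-10*, 0-11*, 00-0*, 00-1*, 000-*, 001-*, 01-1*, 011-*, 1-10*, 10-0*, 11-1*, 111-*
[col 2] --10, -0-0, -1-1, -11-, 0--1, 0-1-, 00--
Prime implicants: --10, -0-0, -1-1, -11-, 0--1, 0-1-, 00--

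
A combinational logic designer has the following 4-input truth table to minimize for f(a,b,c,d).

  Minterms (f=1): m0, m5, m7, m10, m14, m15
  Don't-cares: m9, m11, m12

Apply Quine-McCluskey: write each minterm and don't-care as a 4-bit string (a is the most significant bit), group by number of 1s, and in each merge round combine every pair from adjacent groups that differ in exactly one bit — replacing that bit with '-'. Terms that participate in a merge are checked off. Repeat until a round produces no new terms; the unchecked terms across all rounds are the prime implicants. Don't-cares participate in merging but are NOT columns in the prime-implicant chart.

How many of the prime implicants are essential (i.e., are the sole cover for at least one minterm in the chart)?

[col 0] 0000, 0101*, 0111*, 1001*, 1010*, 1011*, 1100*, 1110*, 1111*
[col 1] -111, 01-1, 1-10*, 1-11*, 10-1, 101-*, 11-0, 111-*
[col 2] 1-1-
Prime implicants: -111, 0000, 01-1, 1-1-, 10-1, 11-0
PI chart (minterm → PIs covering it):
  0 | 0000  (sole → essential)
  5 | 01-1  (sole → essential)
  7 | -111,01-1
  10 | 1-1-  (sole → essential)
  14 | 1-1-,11-0
  15 | -111,1-1-
Essential prime implicants: 0000, 01-1, 1-1-

3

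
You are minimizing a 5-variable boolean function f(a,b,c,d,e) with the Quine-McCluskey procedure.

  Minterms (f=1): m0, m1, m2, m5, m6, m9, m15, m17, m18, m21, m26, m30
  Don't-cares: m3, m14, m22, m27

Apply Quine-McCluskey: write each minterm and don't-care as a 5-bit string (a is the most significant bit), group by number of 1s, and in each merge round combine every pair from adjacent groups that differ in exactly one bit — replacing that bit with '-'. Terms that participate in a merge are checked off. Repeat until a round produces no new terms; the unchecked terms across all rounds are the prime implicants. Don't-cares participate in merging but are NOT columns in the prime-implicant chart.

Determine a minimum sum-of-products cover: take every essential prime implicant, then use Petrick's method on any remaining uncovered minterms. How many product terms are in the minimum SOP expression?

6

[col 0] 00000*, 00001*, 00010*, 00011*, 00101*, 00110*, 01001*, 01110*, 01111*, 10001*, 10010*, 10101*, 10110*, 11010*, 11011*, 11110*
[col 1] -0001*, -0010*, -0101*, -0110*, -1110*, 0-001, 0-110*, 00-01*, 00-10*, 000-0*, 000-1*, 0000-*, 0001-*, 0111-, 1-010*, 1-110*, 10-01*, 10-10*, 11-10*, 1101-
[col 2] --110, -0-01, -0-10, 000--, 1--10
Prime implicants: --110, -0-01, -0-10, 0-001, 000--, 0111-, 1--10, 1101-
PI chart (minterm → PIs covering it):
  0 | 000--  (sole → essential)
  1 | -0-01,0-001,000--
  2 | -0-10,000--
  5 | -0-01  (sole → essential)
  6 | --110,-0-10
  9 | 0-001  (sole → essential)
  15 | 0111-  (sole → essential)
  17 | -0-01  (sole → essential)
  18 | -0-10,1--10
  21 | -0-01  (sole → essential)
  26 | 1--10,1101-
  30 | --110,1--10
Essential prime implicants: -0-01, 0-001, 000--, 0111-
Petrick residual → --110, 1--10
Minimum SOP uses 6 PIs: cde' + b'd'e + a'c'd'e + a'b'c' + a'bcd + ade'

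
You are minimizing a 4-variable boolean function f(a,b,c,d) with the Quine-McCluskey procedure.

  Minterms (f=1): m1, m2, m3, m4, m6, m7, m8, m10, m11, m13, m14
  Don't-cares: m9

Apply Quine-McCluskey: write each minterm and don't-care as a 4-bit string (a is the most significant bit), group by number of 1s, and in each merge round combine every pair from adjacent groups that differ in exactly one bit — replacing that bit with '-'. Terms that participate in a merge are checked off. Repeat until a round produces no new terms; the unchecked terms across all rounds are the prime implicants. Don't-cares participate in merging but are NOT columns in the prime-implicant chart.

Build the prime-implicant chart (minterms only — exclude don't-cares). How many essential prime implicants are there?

size-2^0 implicants → 0001(✓)  0010(✓)  0011(✓)  0100(✓)  0110(✓)  0111(✓)  1000(✓)  1001(✓)  1010(✓)  1011(✓)  1101(✓)  1110(✓)
size-2^1 implicants → -001(✓)  -010(✓)  -011(✓)  -110(✓)  0-10(✓)  0-11(✓)  00-1(✓)  001-(✓)  01-0  011-(✓)  1-01  1-10(✓)  10-0(✓)  10-1(✓)  100-(✓)  101-(✓)
size-2^2 implicants → --10  -0-1  -01-  0-1-  10--
Unchecked terms (primes): --10, -0-1, -01-, 0-1-, 01-0, 1-01, 10--
Minterm coverage:
  m1 ⊆ -0-1 [E]
  m2 ⊆ --10,-01-,0-1-
  m3 ⊆ -0-1,-01-,0-1-
  m4 ⊆ 01-0 [E]
  m6 ⊆ --10,0-1-,01-0
  m7 ⊆ 0-1- [E]
  m8 ⊆ 10-- [E]
  m10 ⊆ --10,-01-,10--
  m11 ⊆ -0-1,-01-,10--
  m13 ⊆ 1-01 [E]
  m14 ⊆ --10 [E]
E = {--10, -0-1, 0-1-, 01-0, 1-01, 10--}

6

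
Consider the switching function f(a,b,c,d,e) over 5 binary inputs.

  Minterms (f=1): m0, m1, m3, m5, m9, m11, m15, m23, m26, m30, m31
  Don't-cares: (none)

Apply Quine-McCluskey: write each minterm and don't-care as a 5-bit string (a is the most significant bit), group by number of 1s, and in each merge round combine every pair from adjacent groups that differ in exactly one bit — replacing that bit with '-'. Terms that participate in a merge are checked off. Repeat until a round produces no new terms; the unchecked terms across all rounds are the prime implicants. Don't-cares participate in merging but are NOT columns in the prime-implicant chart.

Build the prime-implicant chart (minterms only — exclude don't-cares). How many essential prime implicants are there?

Round 0: 00000✓ 00001✓ 00011✓ 00101✓ 01001✓ 01011✓ 01111✓ 10111✓ 11010✓ 11110✓ 11111✓
Round 1: -1111 0-001✓ 0-011✓ 00-01 000-1✓ 0000- 01-11 010-1✓ 1-111 11-10 1111-
Round 2: 0-0-1
PIs = {-1111, 0-0-1, 00-01, 0000-, 01-11, 1-111, 11-10, 1111-}
Coverage chart:
  m0: 0000- ←essential
  m1: 0-0-1,00-01,0000-
  m3: 0-0-1 ←essential
  m5: 00-01 ←essential
  m9: 0-0-1 ←essential
  m11: 0-0-1,01-11
  m15: -1111,01-11
  m23: 1-111 ←essential
  m26: 11-10 ←essential
  m30: 11-10,1111-
  m31: -1111,1-111,1111-
Essential: 0-0-1, 00-01, 0000-, 1-111, 11-10

5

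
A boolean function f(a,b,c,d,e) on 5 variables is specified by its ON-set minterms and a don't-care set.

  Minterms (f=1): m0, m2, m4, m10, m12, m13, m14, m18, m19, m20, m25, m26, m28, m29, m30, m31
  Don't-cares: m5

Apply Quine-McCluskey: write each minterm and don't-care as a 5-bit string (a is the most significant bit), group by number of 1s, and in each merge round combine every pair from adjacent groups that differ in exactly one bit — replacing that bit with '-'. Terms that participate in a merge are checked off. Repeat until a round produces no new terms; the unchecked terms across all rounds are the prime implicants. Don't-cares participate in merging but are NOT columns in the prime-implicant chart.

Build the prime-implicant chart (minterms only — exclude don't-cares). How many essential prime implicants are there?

4

[col 0] 00000*, 00010*, 00100*, 00101*, 01010*, 01100*, 01101*, 01110*, 10010*, 10011*, 10100*, 11001*, 11010*, 11100*, 11101*, 11110*, 11111*
[col 1] -0010*, -0100*, -1010*, -1100*, -1101*, -1110*, 0-010*, 0-100*, 0-101*, 00-00, 000-0, 0010-*, 01-10*, 011-0*, 0110-*, 1-010*, 1-100*, 1001-, 11-01, 11-10*, 111-0*, 111-1*, 1110-*, 1111-*
[col 2] --010, --100, -1-10, -11-0, -110-, 0-10-, 111--
Prime implicants: --010, --100, -1-10, -11-0, -110-, 0-10-, 00-00, 000-0, 1001-, 11-01, 111--
PI chart (minterm → PIs covering it):
  0 | 00-00,000-0
  2 | --010,000-0
  4 | --100,0-10-,00-00
  10 | --010,-1-10
  12 | --100,-11-0,-110-,0-10-
  13 | -110-,0-10-
  14 | -1-10,-11-0
  18 | --010,1001-
  19 | 1001-  (sole → essential)
  20 | --100  (sole → essential)
  25 | 11-01  (sole → essential)
  26 | --010,-1-10
  28 | --100,-11-0,-110-,111--
  29 | -110-,11-01,111--
  30 | -1-10,-11-0,111--
  31 | 111--  (sole → essential)
Essential prime implicants: --100, 1001-, 11-01, 111--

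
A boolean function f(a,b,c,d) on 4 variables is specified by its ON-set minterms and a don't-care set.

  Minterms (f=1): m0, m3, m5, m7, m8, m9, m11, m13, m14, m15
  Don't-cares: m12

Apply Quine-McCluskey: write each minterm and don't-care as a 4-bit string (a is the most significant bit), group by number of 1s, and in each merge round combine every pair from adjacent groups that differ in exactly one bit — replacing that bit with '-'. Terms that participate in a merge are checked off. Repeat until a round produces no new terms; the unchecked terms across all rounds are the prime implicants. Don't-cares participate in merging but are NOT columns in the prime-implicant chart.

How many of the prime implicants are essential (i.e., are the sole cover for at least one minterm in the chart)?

4

[col 0] 0000*, 0011*, 0101*, 0111*, 1000*, 1001*, 1011*, 1100*, 1101*, 1110*, 1111*
[col 1] -000, -011*, -101*, -111*, 0-11*, 01-1*, 1-00*, 1-01*, 1-11*, 10-1*, 100-*, 11-0*, 11-1*, 110-*, 111-*
[col 2] --11, -1-1, 1--1, 1-0-, 11--
Prime implicants: --11, -000, -1-1, 1--1, 1-0-, 11--
PI chart (minterm → PIs covering it):
  0 | -000  (sole → essential)
  3 | --11  (sole → essential)
  5 | -1-1  (sole → essential)
  7 | --11,-1-1
  8 | -000,1-0-
  9 | 1--1,1-0-
  11 | --11,1--1
  13 | -1-1,1--1,1-0-,11--
  14 | 11--  (sole → essential)
  15 | --11,-1-1,1--1,11--
Essential prime implicants: --11, -000, -1-1, 11--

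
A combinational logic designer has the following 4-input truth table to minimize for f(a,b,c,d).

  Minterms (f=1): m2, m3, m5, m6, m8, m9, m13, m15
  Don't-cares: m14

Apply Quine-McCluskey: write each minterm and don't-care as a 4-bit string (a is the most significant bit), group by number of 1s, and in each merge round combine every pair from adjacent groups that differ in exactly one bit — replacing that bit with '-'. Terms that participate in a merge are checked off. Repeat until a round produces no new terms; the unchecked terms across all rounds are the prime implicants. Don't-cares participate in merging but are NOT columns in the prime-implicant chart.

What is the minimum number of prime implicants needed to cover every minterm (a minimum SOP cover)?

[col 0] 0010*, 0011*, 0101*, 0110*, 1000*, 1001*, 1101*, 1110*, 1111*
[col 1] -101, -110, 0-10, 001-, 1-01, 100-, 11-1, 111-
Prime implicants: -101, -110, 0-10, 001-, 1-01, 100-, 11-1, 111-
PI chart (minterm → PIs covering it):
  2 | 0-10,001-
  3 | 001-  (sole → essential)
  5 | -101  (sole → essential)
  6 | -110,0-10
  8 | 100-  (sole → essential)
  9 | 1-01,100-
  13 | -101,1-01,11-1
  15 | 11-1,111-
Essential prime implicants: -101, 001-, 100-
Petrick residual → -110, 11-1
Minimum SOP uses 5 PIs: bc'd + bcd' + a'b'c + ab'c' + abd

5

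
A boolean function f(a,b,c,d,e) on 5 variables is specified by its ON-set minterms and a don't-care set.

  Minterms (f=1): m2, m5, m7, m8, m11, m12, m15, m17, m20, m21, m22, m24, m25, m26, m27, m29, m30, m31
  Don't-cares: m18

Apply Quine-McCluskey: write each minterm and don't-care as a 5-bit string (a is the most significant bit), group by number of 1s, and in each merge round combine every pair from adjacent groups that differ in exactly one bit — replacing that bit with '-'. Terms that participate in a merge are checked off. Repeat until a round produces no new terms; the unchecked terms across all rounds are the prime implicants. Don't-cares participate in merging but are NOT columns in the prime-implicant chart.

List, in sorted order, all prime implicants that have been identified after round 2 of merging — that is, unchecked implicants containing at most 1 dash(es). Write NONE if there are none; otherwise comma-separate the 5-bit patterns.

-0010, -0101, -1000, 0-111, 001-1, 01-00, 101-0, 1010-

[col 0] 00010*, 00101*, 00111*, 01000*, 01011*, 01100*, 01111*, 10001*, 10010*, 10100*, 10101*, 10110*, 11000*, 11001*, 11010*, 11011*, 11101*, 11110*, 11111*
[col 1] -0010, -0101, -1000, -1011*, -1111*, 0-111, 001-1, 01-00, 01-11*, 1-001*, 1-010*, 1-101*, 1-110*, 10-01*, 10-10*, 101-0, 1010-, 11-01*, 11-10*, 11-11*, 110-0*, 110-1*, 1100-*, 1101-*, 111-1*, 1111-*
[col 2] -1-11, 1--01, 1--10, 11--1, 11-1-, 110--
Prime implicants: -0010, -0101, -1-11, -1000, 0-111, 001-1, 01-00, 1--01, 1--10, 101-0, 1010-, 11--1, 11-1-, 110--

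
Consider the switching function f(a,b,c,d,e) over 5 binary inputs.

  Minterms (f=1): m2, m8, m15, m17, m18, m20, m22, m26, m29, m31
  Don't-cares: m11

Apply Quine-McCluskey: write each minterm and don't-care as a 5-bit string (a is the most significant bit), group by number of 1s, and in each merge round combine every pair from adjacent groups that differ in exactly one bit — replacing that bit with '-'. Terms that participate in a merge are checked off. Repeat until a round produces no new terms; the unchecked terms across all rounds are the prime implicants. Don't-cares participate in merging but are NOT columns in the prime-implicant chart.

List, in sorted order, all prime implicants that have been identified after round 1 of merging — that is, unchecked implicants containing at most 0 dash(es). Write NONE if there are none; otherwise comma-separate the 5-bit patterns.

size-2^0 implicants → 00010(✓)  01000  01011(✓)  01111(✓)  10001  10010(✓)  10100(✓)  10110(✓)  11010(✓)  11101(✓)  11111(✓)
size-2^1 implicants → -0010  -1111  01-11  1-010  10-10  101-0  111-1
Unchecked terms (primes): -0010, -1111, 01-11, 01000, 1-010, 10-10, 10001, 101-0, 111-1

01000, 10001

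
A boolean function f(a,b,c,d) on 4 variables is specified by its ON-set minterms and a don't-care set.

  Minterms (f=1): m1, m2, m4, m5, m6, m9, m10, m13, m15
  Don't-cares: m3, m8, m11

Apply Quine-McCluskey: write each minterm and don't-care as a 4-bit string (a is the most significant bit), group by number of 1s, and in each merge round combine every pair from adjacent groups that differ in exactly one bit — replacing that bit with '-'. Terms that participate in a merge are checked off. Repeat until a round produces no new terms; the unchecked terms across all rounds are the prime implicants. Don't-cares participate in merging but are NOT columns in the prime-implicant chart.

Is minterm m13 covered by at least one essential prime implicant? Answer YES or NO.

YES

size-2^0 implicants → 0001(✓)  0010(✓)  0011(✓)  0100(✓)  0101(✓)  0110(✓)  1000(✓)  1001(✓)  1010(✓)  1011(✓)  1101(✓)  1111(✓)
size-2^1 implicants → -001(✓)  -010(✓)  -011(✓)  -101(✓)  0-01(✓)  0-10  00-1(✓)  001-(✓)  01-0  010-  1-01(✓)  1-11(✓)  10-0(✓)  10-1(✓)  100-(✓)  101-(✓)  11-1(✓)
size-2^2 implicants → --01  -0-1  -01-  1--1  10--
Unchecked terms (primes): --01, -0-1, -01-, 0-10, 01-0, 010-, 1--1, 10--
Minterm coverage:
  m1 ⊆ --01,-0-1
  m2 ⊆ -01-,0-10
  m4 ⊆ 01-0,010-
  m5 ⊆ --01,010-
  m6 ⊆ 0-10,01-0
  m9 ⊆ --01,-0-1,1--1,10--
  m10 ⊆ -01-,10--
  m13 ⊆ --01,1--1
  m15 ⊆ 1--1 [E]
E = {1--1}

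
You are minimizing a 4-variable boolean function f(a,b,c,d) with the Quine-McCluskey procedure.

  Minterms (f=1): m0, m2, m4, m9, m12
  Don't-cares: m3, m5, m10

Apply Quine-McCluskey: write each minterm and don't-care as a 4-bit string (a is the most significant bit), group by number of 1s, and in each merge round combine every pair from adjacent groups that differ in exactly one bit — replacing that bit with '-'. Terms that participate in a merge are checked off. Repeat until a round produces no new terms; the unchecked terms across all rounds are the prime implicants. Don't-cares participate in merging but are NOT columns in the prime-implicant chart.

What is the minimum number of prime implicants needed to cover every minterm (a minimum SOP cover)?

3

Round 0: 0000✓ 0010✓ 0011✓ 0100✓ 0101✓ 1001 1010✓ 1100✓
Round 1: -010 -100 0-00 00-0 001- 010-
PIs = {-010, -100, 0-00, 00-0, 001-, 010-, 1001}
Coverage chart:
  m0: 0-00,00-0
  m2: -010,00-0,001-
  m4: -100,0-00,010-
  m9: 1001 ←essential
  m12: -100 ←essential
Essential: -100, 1001
Petrick residual → 00-0
Min cover (3 terms): bc'd' + a'b'd' + ab'c'd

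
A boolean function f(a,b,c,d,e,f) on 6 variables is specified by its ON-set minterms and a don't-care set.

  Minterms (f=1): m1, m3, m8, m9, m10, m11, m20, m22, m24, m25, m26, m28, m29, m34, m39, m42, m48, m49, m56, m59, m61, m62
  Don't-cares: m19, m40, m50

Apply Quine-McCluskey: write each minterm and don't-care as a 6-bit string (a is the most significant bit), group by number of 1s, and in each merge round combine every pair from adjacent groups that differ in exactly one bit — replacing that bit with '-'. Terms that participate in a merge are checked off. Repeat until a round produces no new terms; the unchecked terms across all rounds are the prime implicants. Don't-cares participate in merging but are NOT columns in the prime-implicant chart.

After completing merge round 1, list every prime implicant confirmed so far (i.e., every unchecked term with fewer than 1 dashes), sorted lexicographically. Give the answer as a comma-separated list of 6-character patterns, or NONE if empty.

size-2^0 implicants → 000001(✓)  000011(✓)  001000(✓)  001001(✓)  001010(✓)  001011(✓)  010011(✓)  010100(✓)  010110(✓)  011000(✓)  011001(✓)  011010(✓)  011100(✓)  011101(✓)  100010(✓)  100111  101000(✓)  101010(✓)  110000(✓)  110001(✓)  110010(✓)  111000(✓)  111011  111101(✓)  111110
size-2^1 implicants → -01000(✓)  -01010(✓)  -11000(✓)  -11101  0-0011  0-1000(✓)  0-1001(✓)  0-1010(✓)  00-001(✓)  00-011(✓)  0000-1(✓)  0010-0(✓)  0010-1(✓)  00100-(✓)  00101-(✓)  01-100  0101-0  011-00(✓)  011-01(✓)  0110-0(✓)  01100-(✓)  01110-(✓)  1-0010  1-1000(✓)  10-010  1010-0(✓)  11-000  1100-0  11000-
size-2^2 implicants → --1000  -010-0  0-10-0  0-100-  00-0-1  0010--  011-0-
Unchecked terms (primes): --1000, -010-0, -11101, 0-0011, 0-10-0, 0-100-, 00-0-1, 0010--, 01-100, 0101-0, 011-0-, 1-0010, 10-010, 100111, 11-000, 1100-0, 11000-, 111011, 111110

100111, 111011, 111110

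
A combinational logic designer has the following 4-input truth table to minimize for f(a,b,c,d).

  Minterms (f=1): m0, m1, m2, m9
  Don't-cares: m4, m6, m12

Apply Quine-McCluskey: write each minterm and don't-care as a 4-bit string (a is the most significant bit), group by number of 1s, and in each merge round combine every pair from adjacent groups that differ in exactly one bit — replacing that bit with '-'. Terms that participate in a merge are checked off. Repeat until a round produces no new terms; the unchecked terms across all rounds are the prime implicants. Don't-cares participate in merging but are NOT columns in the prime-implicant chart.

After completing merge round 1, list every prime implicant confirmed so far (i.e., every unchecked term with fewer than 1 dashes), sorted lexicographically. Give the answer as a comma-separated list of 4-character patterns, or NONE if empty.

size-2^0 implicants → 0000(✓)  0001(✓)  0010(✓)  0100(✓)  0110(✓)  1001(✓)  1100(✓)
size-2^1 implicants → -001  -100  0-00(✓)  0-10(✓)  00-0(✓)  000-  01-0(✓)
size-2^2 implicants → 0--0
Unchecked terms (primes): -001, -100, 0--0, 000-

NONE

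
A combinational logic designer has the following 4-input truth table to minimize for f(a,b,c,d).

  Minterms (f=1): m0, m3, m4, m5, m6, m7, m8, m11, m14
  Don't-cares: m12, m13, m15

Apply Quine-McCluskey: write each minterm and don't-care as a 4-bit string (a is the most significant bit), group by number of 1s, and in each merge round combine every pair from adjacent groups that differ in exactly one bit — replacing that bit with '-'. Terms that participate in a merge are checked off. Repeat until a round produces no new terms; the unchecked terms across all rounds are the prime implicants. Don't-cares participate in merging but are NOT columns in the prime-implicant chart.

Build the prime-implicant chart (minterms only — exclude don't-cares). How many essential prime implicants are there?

Round 0: 0000✓ 0011✓ 0100✓ 0101✓ 0110✓ 0111✓ 1000✓ 1011✓ 1100✓ 1101✓ 1110✓ 1111✓
Round 1: -000✓ -011✓ -100✓ -101✓ -110✓ -111✓ 0-00✓ 0-11✓ 01-0✓ 01-1✓ 010-✓ 011-✓ 1-00✓ 1-11✓ 11-0✓ 11-1✓ 110-✓ 111-✓
Round 2: --00 --11 -1-0✓ -1-1✓ -10-✓ -11-✓ 01--✓ 11--✓
Round 3: -1--
PIs = {--00, --11, -1--}
Coverage chart:
  m0: --00 ←essential
  m3: --11 ←essential
  m4: --00,-1--
  m5: -1-- ←essential
  m6: -1-- ←essential
  m7: --11,-1--
  m8: --00 ←essential
  m11: --11 ←essential
  m14: -1-- ←essential
Essential: --00, --11, -1--

3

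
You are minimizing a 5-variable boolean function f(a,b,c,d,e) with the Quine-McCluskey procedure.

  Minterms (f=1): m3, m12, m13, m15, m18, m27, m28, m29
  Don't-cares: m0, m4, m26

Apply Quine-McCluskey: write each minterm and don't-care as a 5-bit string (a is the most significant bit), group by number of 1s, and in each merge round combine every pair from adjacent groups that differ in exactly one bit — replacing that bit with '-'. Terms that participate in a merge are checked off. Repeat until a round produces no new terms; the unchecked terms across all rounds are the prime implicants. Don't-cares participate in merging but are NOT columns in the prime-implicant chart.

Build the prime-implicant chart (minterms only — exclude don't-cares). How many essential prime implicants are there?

5

size-2^0 implicants → 00000(✓)  00011  00100(✓)  01100(✓)  01101(✓)  01111(✓)  10010(✓)  11010(✓)  11011(✓)  11100(✓)  11101(✓)
size-2^1 implicants → -1100(✓)  -1101(✓)  0-100  00-00  011-1  0110-(✓)  1-010  1101-  1110-(✓)
size-2^2 implicants → -110-
Unchecked terms (primes): -110-, 0-100, 00-00, 00011, 011-1, 1-010, 1101-
Minterm coverage:
  m3 ⊆ 00011 [E]
  m12 ⊆ -110-,0-100
  m13 ⊆ -110-,011-1
  m15 ⊆ 011-1 [E]
  m18 ⊆ 1-010 [E]
  m27 ⊆ 1101- [E]
  m28 ⊆ -110- [E]
  m29 ⊆ -110- [E]
E = {-110-, 00011, 011-1, 1-010, 1101-}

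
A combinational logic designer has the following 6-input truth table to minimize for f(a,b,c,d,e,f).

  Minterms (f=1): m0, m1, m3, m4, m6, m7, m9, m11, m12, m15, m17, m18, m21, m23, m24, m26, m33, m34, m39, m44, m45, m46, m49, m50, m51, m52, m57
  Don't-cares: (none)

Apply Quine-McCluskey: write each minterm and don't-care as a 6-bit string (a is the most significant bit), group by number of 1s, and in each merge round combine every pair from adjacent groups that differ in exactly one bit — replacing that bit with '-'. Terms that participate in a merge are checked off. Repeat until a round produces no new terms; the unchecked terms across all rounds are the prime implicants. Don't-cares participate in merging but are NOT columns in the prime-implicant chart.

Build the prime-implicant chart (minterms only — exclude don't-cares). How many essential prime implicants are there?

10

size-2^0 implicants → 000000(✓)  000001(✓)  000011(✓)  000100(✓)  000110(✓)  000111(✓)  001001(✓)  001011(✓)  001100(✓)  001111(✓)  010001(✓)  010010(✓)  010101(✓)  010111(✓)  011000(✓)  011010(✓)  100001(✓)  100010(✓)  100111(✓)  101100(✓)  101101(✓)  101110(✓)  110001(✓)  110010(✓)  110011(✓)  110100  111001(✓)
size-2^1 implicants → -00001(✓)  -00111  -01100  -10001(✓)  -10010  0-0001(✓)  0-0111  00-001(✓)  00-011(✓)  00-100  00-111(✓)  000-00  000-11(✓)  0000-1(✓)  00000-  0001-0  00011-  001-11(✓)  0010-1(✓)  01-010  010-01  0101-1  0110-0  1-0001(✓)  1-0010  1011-0  10110-  11-001  1100-1  11001-
size-2^2 implicants → --0001  00--11  00-0-1
Unchecked terms (primes): --0001, -00111, -01100, -10010, 0-0111, 00--11, 00-0-1, 00-100, 000-00, 00000-, 0001-0, 00011-, 01-010, 010-01, 0101-1, 0110-0, 1-0010, 1011-0, 10110-, 11-001, 1100-1, 11001-, 110100
Minterm coverage:
  m0 ⊆ 000-00,00000-
  m1 ⊆ --0001,00-0-1,00000-
  m3 ⊆ 00--11,00-0-1
  m4 ⊆ 00-100,000-00,0001-0
  m6 ⊆ 0001-0,00011-
  m7 ⊆ -00111,0-0111,00--11,00011-
  m9 ⊆ 00-0-1 [E]
  m11 ⊆ 00--11,00-0-1
  m12 ⊆ -01100,00-100
  m15 ⊆ 00--11 [E]
  m17 ⊆ --0001,010-01
  m18 ⊆ -10010,01-010
  m21 ⊆ 010-01,0101-1
  m23 ⊆ 0-0111,0101-1
  m24 ⊆ 0110-0 [E]
  m26 ⊆ 01-010,0110-0
  m33 ⊆ --0001 [E]
  m34 ⊆ 1-0010 [E]
  m39 ⊆ -00111 [E]
  m44 ⊆ -01100,1011-0,10110-
  m45 ⊆ 10110- [E]
  m46 ⊆ 1011-0 [E]
  m49 ⊆ --0001,11-001,1100-1
  m50 ⊆ -10010,1-0010,11001-
  m51 ⊆ 1100-1,11001-
  m52 ⊆ 110100 [E]
  m57 ⊆ 11-001 [E]
E = {--0001, -00111, 00--11, 00-0-1, 0110-0, 1-0010, 1011-0, 10110-, 11-001, 110100}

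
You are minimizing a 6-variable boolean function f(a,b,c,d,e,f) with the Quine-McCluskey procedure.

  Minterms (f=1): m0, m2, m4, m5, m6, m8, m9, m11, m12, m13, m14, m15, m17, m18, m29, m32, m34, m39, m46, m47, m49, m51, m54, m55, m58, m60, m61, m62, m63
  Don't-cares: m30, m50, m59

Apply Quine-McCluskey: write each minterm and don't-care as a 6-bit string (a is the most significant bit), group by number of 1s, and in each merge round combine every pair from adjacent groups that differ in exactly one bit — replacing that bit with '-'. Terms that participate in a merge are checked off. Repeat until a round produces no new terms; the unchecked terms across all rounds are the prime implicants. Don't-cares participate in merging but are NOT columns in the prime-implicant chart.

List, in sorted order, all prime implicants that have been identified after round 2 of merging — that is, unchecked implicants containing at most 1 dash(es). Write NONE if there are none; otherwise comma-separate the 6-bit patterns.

size-2^0 implicants → 000000(✓)  000010(✓)  000100(✓)  000101(✓)  000110(✓)  001000(✓)  001001(✓)  001011(✓)  001100(✓)  001101(✓)  001110(✓)  001111(✓)  010001(✓)  010010(✓)  011101(✓)  011110(✓)  100000(✓)  100010(✓)  100111(✓)  101110(✓)  101111(✓)  110001(✓)  110010(✓)  110011(✓)  110110(✓)  110111(✓)  111010(✓)  111011(✓)  111100(✓)  111101(✓)  111110(✓)  111111(✓)
size-2^1 implicants → -00000(✓)  -00010(✓)  -01110(✓)  -01111(✓)  -10001  -10010(✓)  -11101  -11110(✓)  0-0010(✓)  0-1101  0-1110(✓)  00-000(✓)  00-100(✓)  00-101(✓)  00-110(✓)  000-00(✓)  000-10(✓)  0000-0(✓)  0001-0(✓)  00010-(✓)  001-00(✓)  001-01(✓)  001-11(✓)  0010-1(✓)  00100-(✓)  0011-0(✓)  0011-1(✓)  00110-(✓)  00111-(✓)  1-0010(✓)  1-0111(✓)  1-1110(✓)  1-1111(✓)  10-111(✓)  1000-0(✓)  10111-(✓)  11-010(✓)  11-011(✓)  11-110(✓)  11-111(✓)  110-10(✓)  110-11(✓)  1100-1  11001-(✓)  11011-(✓)  111-10(✓)  111-11(✓)  11101-(✓)  1111-0(✓)  1111-1(✓)  11110-(✓)  11111-(✓)
size-2^2 implicants → --0010  --1110  -000-0  -0111-  00--00  00-1-0  00-10-  000--0  001--1  001-0-  0011--  1--111  1-111-  11--10(✓)  11--11(✓)  11-01-(✓)  11-11-(✓)  110-1-(✓)  111-1-(✓)  1111--
size-2^3 implicants → 11--1-
Unchecked terms (primes): --0010, --1110, -000-0, -0111-, -10001, -11101, 0-1101, 00--00, 00-1-0, 00-10-, 000--0, 001--1, 001-0-, 0011--, 1--111, 1-111-, 11--1-, 1100-1, 1111--

-10001, -11101, 0-1101, 1100-1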